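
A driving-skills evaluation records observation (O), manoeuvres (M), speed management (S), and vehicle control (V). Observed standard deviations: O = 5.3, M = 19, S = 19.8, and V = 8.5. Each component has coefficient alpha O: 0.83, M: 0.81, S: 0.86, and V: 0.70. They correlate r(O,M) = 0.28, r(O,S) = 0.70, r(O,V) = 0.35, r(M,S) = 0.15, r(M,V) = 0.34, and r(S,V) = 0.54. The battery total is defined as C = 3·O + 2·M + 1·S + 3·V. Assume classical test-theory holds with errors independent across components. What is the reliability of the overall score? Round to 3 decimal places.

0.892

Var(C) = 3²·5.3² + 2²·19² + 19.8² + 3²·8.5² + 2·[6·5.3·19·0.28 + 3·5.3·19.8·0.70 + 9·5.3·8.5·0.35 + 2·19·19.8·0.15 + 6·19·8.5·0.34 + 3·19.8·8.5·0.54] = 2739.1 + 2492.85 = 5231.95.
With uncorrelated errors the cross-covariances are all true-score covariance, so they carry over unchanged; only the diagonal terms shrink to ρᵢσᵢ².
True-score variance = [3²·5.3²·0.83 + 2²·19²·0.81 + 19.8²·0.86 + 3²·8.5²·0.70] + 2492.85 = 2171.8 + 2492.85 = 4664.65.
Reliability = 4664.65 / 5231.95 = 0.892.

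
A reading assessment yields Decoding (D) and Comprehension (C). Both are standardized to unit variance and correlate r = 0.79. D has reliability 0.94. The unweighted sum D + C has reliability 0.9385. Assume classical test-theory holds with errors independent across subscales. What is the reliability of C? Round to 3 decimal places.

0.840

Var(D+C) = 2 + 2·0.79 = 3.580.
True-score variance = ρ_D + ρ_C + 2·0.79, so 0.9385 = (0.94 + ρ_C + 1.58) / 3.580.
ρ_C = 0.9385·3.580 − 0.94 − 1.58 = 0.840.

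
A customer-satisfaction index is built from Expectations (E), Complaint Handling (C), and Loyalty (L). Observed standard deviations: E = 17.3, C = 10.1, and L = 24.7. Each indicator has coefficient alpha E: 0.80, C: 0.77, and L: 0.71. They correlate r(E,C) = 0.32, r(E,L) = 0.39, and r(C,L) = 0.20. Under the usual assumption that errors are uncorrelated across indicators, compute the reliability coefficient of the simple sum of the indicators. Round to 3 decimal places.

Var(E+C+L) = 17.3² + 10.1² + 24.7² + 2·[17.3·10.1·0.32 + 17.3·24.7·0.39 + 10.1·24.7·0.20] = 1011.39 + 544.917 = 1556.31.
With uncorrelated errors the cross-covariances are all true-score covariance, so they carry over unchanged; only the diagonal terms shrink to ρᵢσᵢ².
True-score variance = [17.3²·0.80 + 10.1²·0.77 + 24.7²·0.71] + 544.917 = 751.144 + 544.917 = 1296.06.
Reliability = 1296.06 / 1556.31 = 0.833.

0.833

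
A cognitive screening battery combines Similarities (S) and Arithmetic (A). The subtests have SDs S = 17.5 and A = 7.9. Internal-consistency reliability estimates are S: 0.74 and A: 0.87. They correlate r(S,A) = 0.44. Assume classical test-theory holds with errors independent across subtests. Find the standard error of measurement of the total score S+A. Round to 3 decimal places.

Var(total) = 368.66 + 121.66 = 490.32.
True-score variance = 280.922 + 121.66 = 402.582, so reliability = 0.8211.
Error variance = 490.32 − 402.582 = 87.7383; SEM = √87.7383 = 9.367.

9.367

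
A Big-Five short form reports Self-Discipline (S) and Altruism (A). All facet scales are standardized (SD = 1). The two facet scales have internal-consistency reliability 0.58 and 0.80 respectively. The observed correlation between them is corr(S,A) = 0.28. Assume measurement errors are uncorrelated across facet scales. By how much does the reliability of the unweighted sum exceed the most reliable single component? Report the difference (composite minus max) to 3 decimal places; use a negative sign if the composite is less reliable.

Var(sum) = 2 + 0.56 = 2.56; true-score variance = 1.38 + 0.56 = 1.94; composite reliability = 0.7578.
Max component reliability = 0.8000.
Difference = 0.7578 − 0.8000 = -0.042.

-0.042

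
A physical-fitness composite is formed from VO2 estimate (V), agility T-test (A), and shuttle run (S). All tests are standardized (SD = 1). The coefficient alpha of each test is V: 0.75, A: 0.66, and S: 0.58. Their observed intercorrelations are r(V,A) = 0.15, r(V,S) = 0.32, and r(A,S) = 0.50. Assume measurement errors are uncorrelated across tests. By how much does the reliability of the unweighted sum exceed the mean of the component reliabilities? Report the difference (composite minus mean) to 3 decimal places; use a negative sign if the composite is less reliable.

Var(sum) = 3 + 1.94 = 4.94; true-score variance = 1.99 + 1.94 = 3.93; composite reliability = 0.7955.
Mean component reliability = 0.6633.
Difference = 0.7955 − 0.6633 = 0.132.

0.132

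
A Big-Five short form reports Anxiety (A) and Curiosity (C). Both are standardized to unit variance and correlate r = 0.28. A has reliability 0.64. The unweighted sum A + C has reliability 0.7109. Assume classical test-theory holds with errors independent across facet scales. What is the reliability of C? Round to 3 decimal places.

0.620

Var(A+C) = 2 + 2·0.28 = 2.560.
True-score variance = ρ_A + ρ_C + 2·0.28, so 0.7109 = (0.64 + ρ_C + 0.56) / 2.560.
ρ_C = 0.7109·2.560 − 0.64 − 0.56 = 0.620.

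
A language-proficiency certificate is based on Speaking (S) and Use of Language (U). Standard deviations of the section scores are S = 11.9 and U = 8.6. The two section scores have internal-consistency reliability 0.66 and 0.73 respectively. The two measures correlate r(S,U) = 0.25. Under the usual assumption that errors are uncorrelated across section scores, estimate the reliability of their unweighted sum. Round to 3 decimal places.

0.745

Var(S+U) = 11.9² + 8.6² + 2·[11.9·8.6·0.25] = 215.57 + 51.17 = 266.74.
Because errors are independent across components, Cov(Tᵢ,Tⱼ) = Cov(Xᵢ,Xⱼ); the off-diagonal part of the true-score variance is the same as above.
True-score variance = [11.9²·0.66 + 8.6²·0.73] + 51.17 = 147.453 + 51.17 = 198.623.
Reliability = 198.623 / 266.74 = 0.745.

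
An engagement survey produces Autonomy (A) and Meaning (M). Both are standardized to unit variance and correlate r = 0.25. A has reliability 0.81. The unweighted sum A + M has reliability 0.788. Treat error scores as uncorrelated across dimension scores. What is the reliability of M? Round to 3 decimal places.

0.660

Var(A+M) = 2 + 2·0.25 = 2.500.
True-score variance = ρ_A + ρ_M + 2·0.25, so 0.788 = (0.81 + ρ_M + 0.50) / 2.500.
ρ_M = 0.788·2.500 − 0.81 − 0.50 = 0.660.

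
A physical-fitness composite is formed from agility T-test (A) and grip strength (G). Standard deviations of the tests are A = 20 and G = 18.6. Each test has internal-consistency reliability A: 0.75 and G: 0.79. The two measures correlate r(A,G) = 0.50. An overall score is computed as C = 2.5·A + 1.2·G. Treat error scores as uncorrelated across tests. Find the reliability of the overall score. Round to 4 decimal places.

Var(C) = 2.5²·20² + 1.2²·18.6² + 2·[3·20·18.6·0.50] = 2998.18 + 1116 = 4114.18.
With uncorrelated errors the cross-covariances are all true-score covariance, so they carry over unchanged; only the diagonal terms shrink to ρᵢσᵢ².
True-score variance = [2.5²·20²·0.75 + 1.2²·18.6²·0.79] + 1116 = 2268.56 + 1116 = 3384.56.
Reliability = 3384.56 / 4114.18 = 0.8227.

0.8227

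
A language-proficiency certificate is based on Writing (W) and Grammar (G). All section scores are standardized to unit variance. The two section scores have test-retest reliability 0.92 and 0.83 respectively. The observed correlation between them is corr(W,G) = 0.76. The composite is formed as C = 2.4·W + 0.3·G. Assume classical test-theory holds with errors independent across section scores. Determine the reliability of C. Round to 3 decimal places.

Var(C) = 2.4² + 0.3² + 2·[0.72·0.76] = 5.85 + 1.0944 = 6.9444.
With uncorrelated errors the cross-covariances are all true-score covariance, so they carry over unchanged; only the diagonal terms shrink to ρᵢσᵢ².
True-score variance = [2.4²·0.92 + 0.3²·0.83] + 1.0944 = 5.3739 + 1.0944 = 6.4683.
Reliability = 6.4683 / 6.9444 = 0.931.

0.931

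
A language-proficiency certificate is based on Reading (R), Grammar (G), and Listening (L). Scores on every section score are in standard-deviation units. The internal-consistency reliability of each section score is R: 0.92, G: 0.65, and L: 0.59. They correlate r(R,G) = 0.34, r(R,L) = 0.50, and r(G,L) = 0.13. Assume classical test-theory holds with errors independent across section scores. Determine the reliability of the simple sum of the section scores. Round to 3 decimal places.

0.830

Var(R+G+L) = 3 + 2·[0.34 + 0.50 + 0.13] = 3 + 1.94 = 4.94.
Because errors are independent across components, Cov(Tᵢ,Tⱼ) = Cov(Xᵢ,Xⱼ); the off-diagonal part of the true-score variance is the same as above.
True-score variance = [0.92 + 0.65 + 0.59] + 1.94 = 2.16 + 1.94 = 4.1.
Reliability = 4.1 / 4.94 = 0.830.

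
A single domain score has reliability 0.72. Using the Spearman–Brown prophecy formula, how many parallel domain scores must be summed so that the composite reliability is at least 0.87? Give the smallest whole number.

3

k ≥ ρ*(1−ρ₁)/(ρ₁(1−ρ*)) = 0.87·0.28 / (0.72·0.13) = 2.603.
Smallest integer k = 3.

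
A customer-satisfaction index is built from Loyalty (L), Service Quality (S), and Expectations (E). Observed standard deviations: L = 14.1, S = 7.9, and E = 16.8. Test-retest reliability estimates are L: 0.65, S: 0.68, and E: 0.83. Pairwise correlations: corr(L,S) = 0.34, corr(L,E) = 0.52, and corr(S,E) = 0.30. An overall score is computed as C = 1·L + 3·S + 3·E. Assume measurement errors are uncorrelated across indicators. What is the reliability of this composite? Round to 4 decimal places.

Var(C) = 14.1² + 3²·7.9² + 3²·16.8² + 2·[3·14.1·7.9·0.34 + 3·14.1·16.8·0.52 + 9·7.9·16.8·0.30] = 3300.66 + 1682.99 = 4983.65.
Because errors are independent across components, Cov(Tᵢ,Tⱼ) = Cov(Xᵢ,Xⱼ); the off-diagonal part of the true-score variance is the same as above.
True-score variance = [14.1²·0.65 + 3²·7.9²·0.68 + 3²·16.8²·0.83] + 1682.99 = 2619.51 + 1682.99 = 4302.5.
Reliability = 4302.5 / 4983.65 = 0.8633.

0.8633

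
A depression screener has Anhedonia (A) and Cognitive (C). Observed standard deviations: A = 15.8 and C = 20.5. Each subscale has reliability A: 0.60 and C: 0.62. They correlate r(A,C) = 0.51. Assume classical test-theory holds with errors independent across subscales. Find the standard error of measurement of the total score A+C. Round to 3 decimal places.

Var(total) = 669.89 + 330.378 = 1000.27.
True-score variance = 410.339 + 330.378 = 740.717, so reliability = 0.7405.
Error variance = 1000.27 − 740.717 = 259.551; SEM = √259.551 = 16.111.

16.111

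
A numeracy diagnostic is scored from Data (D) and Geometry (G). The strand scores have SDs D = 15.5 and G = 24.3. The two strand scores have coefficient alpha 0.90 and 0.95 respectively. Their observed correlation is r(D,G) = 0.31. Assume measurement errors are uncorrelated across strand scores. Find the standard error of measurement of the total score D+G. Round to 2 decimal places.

Var(total) = 830.74 + 233.523 = 1064.26.
True-score variance = 777.191 + 233.523 = 1010.71, so reliability = 0.9497.
Error variance = 1064.26 − 1010.71 = 53.5495; SEM = √53.5495 = 7.32.

7.32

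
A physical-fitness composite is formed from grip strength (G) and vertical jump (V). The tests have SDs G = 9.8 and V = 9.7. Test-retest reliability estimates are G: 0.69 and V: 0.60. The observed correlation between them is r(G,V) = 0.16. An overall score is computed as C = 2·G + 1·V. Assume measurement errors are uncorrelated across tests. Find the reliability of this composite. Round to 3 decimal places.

Var(C) = 2²·9.8² + 9.7² + 2·[2·9.8·9.7·0.16] = 478.25 + 60.8384 = 539.088.
Under uncorrelated errors the observed covariances equal the true-score covariances, so only the own-variance terms attenuate.
True-score variance = [2²·9.8²·0.69 + 9.7²·0.60] + 60.8384 = 321.524 + 60.8384 = 382.363.
Reliability = 382.363 / 539.088 = 0.709.

0.709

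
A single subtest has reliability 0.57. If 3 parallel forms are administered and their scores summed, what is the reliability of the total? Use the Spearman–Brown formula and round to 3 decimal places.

ρ_k = kρ / (1 + (k−1)ρ) = 3·0.57 / (1 + 2·0.57) = 1.710 / 2.140 = 0.799.

0.799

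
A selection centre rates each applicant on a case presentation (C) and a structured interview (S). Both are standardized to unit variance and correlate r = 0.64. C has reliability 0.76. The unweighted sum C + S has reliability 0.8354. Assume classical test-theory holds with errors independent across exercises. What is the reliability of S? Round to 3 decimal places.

0.700

Var(C+S) = 2 + 2·0.64 = 3.280.
True-score variance = ρ_C + ρ_S + 2·0.64, so 0.8354 = (0.76 + ρ_S + 1.28) / 3.280.
ρ_S = 0.8354·3.280 − 0.76 − 1.28 = 0.700.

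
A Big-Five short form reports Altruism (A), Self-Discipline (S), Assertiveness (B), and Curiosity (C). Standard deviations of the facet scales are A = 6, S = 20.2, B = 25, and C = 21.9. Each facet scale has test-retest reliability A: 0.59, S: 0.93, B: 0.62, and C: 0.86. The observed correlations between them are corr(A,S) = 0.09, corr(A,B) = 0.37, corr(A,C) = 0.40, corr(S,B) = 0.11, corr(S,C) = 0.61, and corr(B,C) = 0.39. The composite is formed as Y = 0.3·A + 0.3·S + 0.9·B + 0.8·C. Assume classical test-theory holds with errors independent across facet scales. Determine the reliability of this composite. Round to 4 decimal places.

0.8263

Var(Y) = 0.3²·6² + 0.3²·20.2² + 0.9²·25² + 0.8²·21.9² + 2·[0.09·6·20.2·0.09 + 0.27·6·25·0.37 + 0.24·6·21.9·0.40 + 0.27·20.2·25·0.11 + 0.24·20.2·21.9·0.61 + 0.72·25·21.9·0.39] = 853.164 + 524.164 = 1377.33.
With uncorrelated errors the cross-covariances are all true-score covariance, so they carry over unchanged; only the diagonal terms shrink to ρᵢσᵢ².
True-score variance = [0.3²·6²·0.59 + 0.3²·20.2²·0.93 + 0.9²·25²·0.62 + 0.8²·21.9²·0.86] + 524.164 = 613.917 + 524.164 = 1138.08.
Reliability = 1138.08 / 1377.33 = 0.8263.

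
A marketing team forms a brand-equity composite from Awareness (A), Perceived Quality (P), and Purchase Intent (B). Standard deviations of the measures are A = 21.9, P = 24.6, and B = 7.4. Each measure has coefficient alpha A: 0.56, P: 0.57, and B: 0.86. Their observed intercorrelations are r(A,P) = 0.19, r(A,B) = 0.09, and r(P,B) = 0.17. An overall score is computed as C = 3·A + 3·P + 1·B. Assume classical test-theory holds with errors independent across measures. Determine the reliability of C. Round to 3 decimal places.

0.644

Var(C) = 3²·21.9² + 3²·24.6² + 7.4² + 2·[9·21.9·24.6·0.19 + 3·21.9·7.4·0.09 + 3·24.6·7.4·0.17] = 9817.69 + 2115.68 = 11933.4.
With uncorrelated errors the cross-covariances are all true-score covariance, so they carry over unchanged; only the diagonal terms shrink to ρᵢσᵢ².
True-score variance = [3²·21.9²·0.56 + 3²·24.6²·0.57 + 7.4²·0.86] + 2115.68 = 5568.8 + 2115.68 = 7684.48.
Reliability = 7684.48 / 11933.4 = 0.644.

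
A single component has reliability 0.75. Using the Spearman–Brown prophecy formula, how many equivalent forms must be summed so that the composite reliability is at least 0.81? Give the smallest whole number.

k ≥ ρ*(1−ρ₁)/(ρ₁(1−ρ*)) = 0.81·0.25 / (0.75·0.19) = 1.421.
Smallest integer k = 2.

2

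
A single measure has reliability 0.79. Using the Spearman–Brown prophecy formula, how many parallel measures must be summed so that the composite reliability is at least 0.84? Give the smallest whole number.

2

k ≥ ρ*(1−ρ₁)/(ρ₁(1−ρ*)) = 0.84·0.21 / (0.79·0.16) = 1.396.
Smallest integer k = 2.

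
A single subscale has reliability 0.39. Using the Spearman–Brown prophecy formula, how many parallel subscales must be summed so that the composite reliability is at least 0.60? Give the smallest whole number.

3

k ≥ ρ*(1−ρ₁)/(ρ₁(1−ρ*)) = 0.60·0.61 / (0.39·0.40) = 2.346.
Smallest integer k = 3.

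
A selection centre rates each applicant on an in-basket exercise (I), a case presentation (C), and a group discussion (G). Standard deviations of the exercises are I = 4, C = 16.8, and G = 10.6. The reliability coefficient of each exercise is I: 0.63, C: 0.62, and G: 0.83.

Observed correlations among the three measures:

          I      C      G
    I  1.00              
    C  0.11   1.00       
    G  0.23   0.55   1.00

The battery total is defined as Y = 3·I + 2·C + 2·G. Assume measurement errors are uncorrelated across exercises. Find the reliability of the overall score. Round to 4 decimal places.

0.7940

Var(Y) = 3²·4² + 2²·16.8² + 2²·10.6² + 2·[6·4·16.8·0.11 + 6·4·10.6·0.23 + 4·16.8·10.6·0.55] = 1722.4 + 989.28 = 2711.68.
Under uncorrelated errors the observed covariances equal the true-score covariances, so only the own-variance terms attenuate.
True-score variance = [3²·4²·0.63 + 2²·16.8²·0.62 + 2²·10.6²·0.83] + 989.28 = 1163.71 + 989.28 = 2152.99.
Reliability = 2152.99 / 2711.68 = 0.7940.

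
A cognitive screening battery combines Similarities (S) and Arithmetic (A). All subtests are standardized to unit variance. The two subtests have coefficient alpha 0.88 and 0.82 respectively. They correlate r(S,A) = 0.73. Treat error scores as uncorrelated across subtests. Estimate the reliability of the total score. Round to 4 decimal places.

0.9133

Var(S+A) = 2 + 2·[0.73] = 2 + 1.46 = 3.46.
With uncorrelated errors the cross-covariances are all true-score covariance, so they carry over unchanged; only the diagonal terms shrink to ρᵢσᵢ².
True-score variance = [0.88 + 0.82] + 1.46 = 1.7 + 1.46 = 3.16.
Reliability = 3.16 / 3.46 = 0.9133.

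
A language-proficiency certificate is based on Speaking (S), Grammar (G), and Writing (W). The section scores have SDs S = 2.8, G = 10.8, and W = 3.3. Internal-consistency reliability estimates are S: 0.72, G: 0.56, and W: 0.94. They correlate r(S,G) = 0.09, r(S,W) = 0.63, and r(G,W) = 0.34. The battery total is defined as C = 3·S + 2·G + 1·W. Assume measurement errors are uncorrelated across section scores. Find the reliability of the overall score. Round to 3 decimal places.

Var(C) = 3²·2.8² + 2²·10.8² + 3.3² + 2·[6·2.8·10.8·0.09 + 3·2.8·3.3·0.63 + 2·10.8·3.3·0.34] = 548.01 + 116.057 = 664.067.
Under uncorrelated errors the observed covariances equal the true-score covariances, so only the own-variance terms attenuate.
True-score variance = [3²·2.8²·0.72 + 2²·10.8²·0.56 + 3.3²·0.94] + 116.057 = 322.313 + 116.057 = 438.37.
Reliability = 438.37 / 664.067 = 0.660.

0.660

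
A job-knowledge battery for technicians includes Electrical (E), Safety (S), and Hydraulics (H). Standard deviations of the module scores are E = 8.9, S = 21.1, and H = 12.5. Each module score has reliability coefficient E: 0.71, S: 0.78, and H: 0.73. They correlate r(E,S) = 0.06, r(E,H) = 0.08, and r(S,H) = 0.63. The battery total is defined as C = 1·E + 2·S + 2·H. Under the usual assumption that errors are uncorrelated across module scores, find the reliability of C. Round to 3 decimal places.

Var(C) = 8.9² + 2²·21.1² + 2²·12.5² + 2·[2·8.9·21.1·0.06 + 2·8.9·12.5·0.08 + 4·21.1·12.5·0.63] = 2485.05 + 1409.97 = 3895.02.
Because errors are independent across components, Cov(Tᵢ,Tⱼ) = Cov(Xᵢ,Xⱼ); the off-diagonal part of the true-score variance is the same as above.
True-score variance = [8.9²·0.71 + 2²·21.1²·0.78 + 2²·12.5²·0.73] + 1409.97 = 1901.54 + 1409.97 = 3311.51.
Reliability = 3311.51 / 3895.02 = 0.850.

0.850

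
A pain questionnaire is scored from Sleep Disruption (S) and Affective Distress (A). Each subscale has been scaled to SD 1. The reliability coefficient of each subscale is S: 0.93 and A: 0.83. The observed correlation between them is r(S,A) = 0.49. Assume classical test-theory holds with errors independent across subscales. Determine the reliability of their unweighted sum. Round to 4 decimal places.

Var(S+A) = 2 + 2·[0.49] = 2 + 0.98 = 2.98.
With uncorrelated errors the cross-covariances are all true-score covariance, so they carry over unchanged; only the diagonal terms shrink to ρᵢσᵢ².
True-score variance = [0.93 + 0.83] + 0.98 = 1.76 + 0.98 = 2.74.
Reliability = 2.74 / 2.98 = 0.9195.

0.9195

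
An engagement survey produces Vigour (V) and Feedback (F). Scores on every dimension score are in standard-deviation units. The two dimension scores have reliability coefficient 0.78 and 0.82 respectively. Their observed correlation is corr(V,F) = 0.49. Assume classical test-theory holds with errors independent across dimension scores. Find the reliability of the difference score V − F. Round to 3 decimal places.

0.608

Var(V−F) = 1 + 1 − 2·0.49 = 2 − 0.98 = 1.02.
Under uncorrelated errors the observed covariances equal the true-score covariances, so only the own-variance terms attenuate.
True-score variance = [0.78 + 0.82] − 0.98 = 1.6 − 0.98 = 0.62.
Reliability = 0.62 / 1.02 = 0.608.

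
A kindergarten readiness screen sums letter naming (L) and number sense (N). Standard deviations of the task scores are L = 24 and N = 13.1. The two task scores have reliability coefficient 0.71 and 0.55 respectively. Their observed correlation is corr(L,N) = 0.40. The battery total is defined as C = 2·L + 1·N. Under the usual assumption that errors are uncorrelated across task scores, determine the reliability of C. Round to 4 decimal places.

0.7498

Var(C) = 2²·24² + 13.1² + 2·[2·24·13.1·0.40] = 2475.61 + 503.04 = 2978.65.
Because errors are independent across components, Cov(Tᵢ,Tⱼ) = Cov(Xᵢ,Xⱼ); the off-diagonal part of the true-score variance is the same as above.
True-score variance = [2²·24²·0.71 + 13.1²·0.55] + 503.04 = 1730.23 + 503.04 = 2233.27.
Reliability = 2233.27 / 2978.65 = 0.7498.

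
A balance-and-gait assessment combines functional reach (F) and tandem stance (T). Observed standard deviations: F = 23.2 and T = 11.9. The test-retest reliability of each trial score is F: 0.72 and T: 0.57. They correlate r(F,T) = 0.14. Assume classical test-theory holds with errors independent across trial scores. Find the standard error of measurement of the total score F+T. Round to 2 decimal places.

14.55

Var(total) = 679.85 + 77.3024 = 757.152.
True-score variance = 468.25 + 77.3024 = 545.553, so reliability = 0.7205.
Error variance = 757.152 − 545.553 = 211.6; SEM = √211.6 = 14.55.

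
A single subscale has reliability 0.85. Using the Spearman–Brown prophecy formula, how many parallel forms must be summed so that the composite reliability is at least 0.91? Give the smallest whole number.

k ≥ ρ*(1−ρ₁)/(ρ₁(1−ρ*)) = 0.91·0.15 / (0.85·0.09) = 1.784.
Smallest integer k = 2.

2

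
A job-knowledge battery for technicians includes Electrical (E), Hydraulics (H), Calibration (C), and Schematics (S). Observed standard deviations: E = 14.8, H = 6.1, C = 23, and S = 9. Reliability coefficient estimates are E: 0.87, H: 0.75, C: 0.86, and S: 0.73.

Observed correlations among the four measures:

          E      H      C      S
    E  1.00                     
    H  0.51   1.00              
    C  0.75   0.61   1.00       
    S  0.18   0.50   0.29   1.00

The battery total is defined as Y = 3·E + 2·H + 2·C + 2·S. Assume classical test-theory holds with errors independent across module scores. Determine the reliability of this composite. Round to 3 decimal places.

0.931

Var(Y) = 3²·14.8² + 2²·6.1² + 2²·23² + 2²·9² + 2·[6·14.8·6.1·0.51 + 6·14.8·23·0.75 + 6·14.8·9·0.18 + 4·6.1·23·0.61 + 4·6.1·9·0.50 + 4·23·9·0.29] = 4560.2 + 5288.33 = 9848.53.
Under uncorrelated errors the observed covariances equal the true-score covariances, so only the own-variance terms attenuate.
True-score variance = [3²·14.8²·0.87 + 2²·6.1²·0.75 + 2²·23²·0.86 + 2²·9²·0.73] + 5288.33 = 3882.99 + 5288.33 = 9171.32.
Reliability = 9171.32 / 9848.53 = 0.931.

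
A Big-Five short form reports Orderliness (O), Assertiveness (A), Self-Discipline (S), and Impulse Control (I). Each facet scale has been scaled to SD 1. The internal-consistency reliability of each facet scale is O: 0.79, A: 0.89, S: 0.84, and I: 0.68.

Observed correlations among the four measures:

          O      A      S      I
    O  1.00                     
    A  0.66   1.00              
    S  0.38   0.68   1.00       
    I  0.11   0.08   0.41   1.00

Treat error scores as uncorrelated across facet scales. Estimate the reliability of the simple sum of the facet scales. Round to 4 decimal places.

0.9074

Var(O+A+S+I) = 4 + 2·[0.66 + 0.38 + 0.11 + 0.68 + 0.08 + 0.41] = 4 + 4.64 = 8.64.
Because errors are independent across components, Cov(Tᵢ,Tⱼ) = Cov(Xᵢ,Xⱼ); the off-diagonal part of the true-score variance is the same as above.
True-score variance = [0.79 + 0.89 + 0.84 + 0.68] + 4.64 = 3.2 + 4.64 = 7.84.
Reliability = 7.84 / 8.64 = 0.9074.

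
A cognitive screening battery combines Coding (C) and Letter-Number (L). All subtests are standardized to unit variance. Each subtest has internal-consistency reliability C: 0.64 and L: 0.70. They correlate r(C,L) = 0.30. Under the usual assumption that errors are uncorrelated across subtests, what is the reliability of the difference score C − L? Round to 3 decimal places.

Var(C−L) = 1 + 1 − 2·0.30 = 2 − 0.6 = 1.4.
With uncorrelated errors the cross-covariances are all true-score covariance, so they carry over unchanged; only the diagonal terms shrink to ρᵢσᵢ².
True-score variance = [0.64 + 0.70] − 0.6 = 1.34 − 0.6 = 0.74.
Reliability = 0.74 / 1.4 = 0.529.

0.529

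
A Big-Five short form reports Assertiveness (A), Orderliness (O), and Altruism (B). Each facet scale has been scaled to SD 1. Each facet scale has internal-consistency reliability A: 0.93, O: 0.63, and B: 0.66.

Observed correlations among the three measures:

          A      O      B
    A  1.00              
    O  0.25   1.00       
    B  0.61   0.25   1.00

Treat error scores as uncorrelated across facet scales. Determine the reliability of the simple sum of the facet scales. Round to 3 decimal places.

Var(A+O+B) = 3 + 2·[0.25 + 0.61 + 0.25] = 3 + 2.22 = 5.22.
Because errors are independent across components, Cov(Tᵢ,Tⱼ) = Cov(Xᵢ,Xⱼ); the off-diagonal part of the true-score variance is the same as above.
True-score variance = [0.93 + 0.63 + 0.66] + 2.22 = 2.22 + 2.22 = 4.44.
Reliability = 4.44 / 5.22 = 0.851.

0.851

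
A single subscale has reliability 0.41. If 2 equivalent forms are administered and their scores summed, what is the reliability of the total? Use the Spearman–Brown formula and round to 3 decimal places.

0.582

ρ_k = kρ / (1 + (k−1)ρ) = 2·0.41 / (1 + 1·0.41) = 0.820 / 1.410 = 0.582.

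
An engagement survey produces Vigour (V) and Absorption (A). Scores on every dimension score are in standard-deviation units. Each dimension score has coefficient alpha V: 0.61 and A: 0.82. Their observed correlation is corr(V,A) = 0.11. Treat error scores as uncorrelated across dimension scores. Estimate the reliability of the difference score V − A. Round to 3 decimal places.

0.680

Var(V−A) = 1 + 1 − 2·0.11 = 2 − 0.22 = 1.78.
Because errors are independent across components, Cov(Tᵢ,Tⱼ) = Cov(Xᵢ,Xⱼ); the off-diagonal part of the true-score variance is the same as above.
True-score variance = [0.61 + 0.82] − 0.22 = 1.43 − 0.22 = 1.21.
Reliability = 1.21 / 1.78 = 0.680.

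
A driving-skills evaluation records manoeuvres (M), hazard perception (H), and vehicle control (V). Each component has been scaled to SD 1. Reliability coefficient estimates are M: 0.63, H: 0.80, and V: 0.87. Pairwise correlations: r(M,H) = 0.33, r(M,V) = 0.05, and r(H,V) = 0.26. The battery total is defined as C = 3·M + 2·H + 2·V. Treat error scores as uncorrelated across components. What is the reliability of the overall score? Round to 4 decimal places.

Var(C) = 3² + 2² + 2² + 2·[6·0.33 + 6·0.05 + 4·0.26] = 17 + 6.64 = 23.64.
Because errors are independent across components, Cov(Tᵢ,Tⱼ) = Cov(Xᵢ,Xⱼ); the off-diagonal part of the true-score variance is the same as above.
True-score variance = [3²·0.63 + 2²·0.80 + 2²·0.87] + 6.64 = 12.35 + 6.64 = 18.99.
Reliability = 18.99 / 23.64 = 0.8033.

0.8033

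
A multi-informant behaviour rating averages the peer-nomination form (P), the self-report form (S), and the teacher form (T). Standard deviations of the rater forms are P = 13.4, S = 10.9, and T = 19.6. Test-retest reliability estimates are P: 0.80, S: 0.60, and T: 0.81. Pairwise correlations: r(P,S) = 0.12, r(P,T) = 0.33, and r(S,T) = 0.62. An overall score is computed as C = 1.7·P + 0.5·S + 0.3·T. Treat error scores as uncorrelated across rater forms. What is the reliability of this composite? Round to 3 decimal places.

Var(C) = 1.7²·13.4² + 0.5²·10.9² + 0.3²·19.6² + 2·[0.85·13.4·10.9·0.12 + 0.51·13.4·19.6·0.33 + 0.15·10.9·19.6·0.62] = 583.205 + 157.938 = 741.143.
Because errors are independent across components, Cov(Tᵢ,Tⱼ) = Cov(Xᵢ,Xⱼ); the off-diagonal part of the true-score variance is the same as above.
True-score variance = [1.7²·13.4²·0.80 + 0.5²·10.9²·0.60 + 0.3²·19.6²·0.81] + 157.938 = 460.969 + 157.938 = 618.907.
Reliability = 618.907 / 741.143 = 0.835.

0.835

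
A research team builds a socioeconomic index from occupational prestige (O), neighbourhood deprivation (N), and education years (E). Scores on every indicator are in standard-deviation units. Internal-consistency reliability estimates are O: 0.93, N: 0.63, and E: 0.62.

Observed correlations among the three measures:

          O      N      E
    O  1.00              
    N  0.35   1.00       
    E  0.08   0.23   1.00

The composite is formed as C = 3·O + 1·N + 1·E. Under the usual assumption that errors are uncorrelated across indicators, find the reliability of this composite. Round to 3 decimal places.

0.902

Var(C) = 3² + 1 + 1 + 2·[3·0.35 + 3·0.08 + 0.23] = 11 + 3.04 = 14.04.
Because errors are independent across components, Cov(Tᵢ,Tⱼ) = Cov(Xᵢ,Xⱼ); the off-diagonal part of the true-score variance is the same as above.
True-score variance = [3²·0.93 + 0.63 + 0.62] + 3.04 = 9.62 + 3.04 = 12.66.
Reliability = 12.66 / 14.04 = 0.902.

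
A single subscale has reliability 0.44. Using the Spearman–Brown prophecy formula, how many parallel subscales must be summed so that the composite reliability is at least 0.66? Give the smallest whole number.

3

k ≥ ρ*(1−ρ₁)/(ρ₁(1−ρ*)) = 0.66·0.56 / (0.44·0.34) = 2.471.
Smallest integer k = 3.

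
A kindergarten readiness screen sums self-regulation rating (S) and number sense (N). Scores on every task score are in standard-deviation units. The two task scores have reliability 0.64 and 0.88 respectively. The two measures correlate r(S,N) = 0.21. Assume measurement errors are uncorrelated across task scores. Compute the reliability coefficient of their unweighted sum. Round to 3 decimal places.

0.802

Var(S+N) = 2 + 2·[0.21] = 2 + 0.42 = 2.42.
Because errors are independent across components, Cov(Tᵢ,Tⱼ) = Cov(Xᵢ,Xⱼ); the off-diagonal part of the true-score variance is the same as above.
True-score variance = [0.64 + 0.88] + 0.42 = 1.52 + 0.42 = 1.94.
Reliability = 1.94 / 2.42 = 0.802.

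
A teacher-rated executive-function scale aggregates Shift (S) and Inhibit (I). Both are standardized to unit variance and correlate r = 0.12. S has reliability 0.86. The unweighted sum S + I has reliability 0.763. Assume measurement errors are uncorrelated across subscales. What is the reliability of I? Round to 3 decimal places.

Var(S+I) = 2 + 2·0.12 = 2.240.
True-score variance = ρ_S + ρ_I + 2·0.12, so 0.763 = (0.86 + ρ_I + 0.24) / 2.240.
ρ_I = 0.763·2.240 − 0.86 − 0.24 = 0.609.

0.609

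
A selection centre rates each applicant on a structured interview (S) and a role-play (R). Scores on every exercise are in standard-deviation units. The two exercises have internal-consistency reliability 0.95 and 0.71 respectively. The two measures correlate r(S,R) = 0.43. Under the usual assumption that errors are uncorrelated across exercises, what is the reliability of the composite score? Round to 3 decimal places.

Var(S+R) = 2 + 2·[0.43] = 2 + 0.86 = 2.86.
Under uncorrelated errors the observed covariances equal the true-score covariances, so only the own-variance terms attenuate.
True-score variance = [0.95 + 0.71] + 0.86 = 1.66 + 0.86 = 2.52.
Reliability = 2.52 / 2.86 = 0.881.

0.881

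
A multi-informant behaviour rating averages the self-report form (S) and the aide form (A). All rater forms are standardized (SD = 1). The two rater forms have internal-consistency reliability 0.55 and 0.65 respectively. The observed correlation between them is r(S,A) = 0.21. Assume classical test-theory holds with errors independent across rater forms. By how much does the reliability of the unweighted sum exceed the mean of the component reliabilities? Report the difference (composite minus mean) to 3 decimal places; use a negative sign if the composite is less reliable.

0.069

Var(sum) = 2 + 0.42 = 2.42; true-score variance = 1.2 + 0.42 = 1.62; composite reliability = 0.6694.
Mean component reliability = 0.6000.
Difference = 0.6694 − 0.6000 = 0.069.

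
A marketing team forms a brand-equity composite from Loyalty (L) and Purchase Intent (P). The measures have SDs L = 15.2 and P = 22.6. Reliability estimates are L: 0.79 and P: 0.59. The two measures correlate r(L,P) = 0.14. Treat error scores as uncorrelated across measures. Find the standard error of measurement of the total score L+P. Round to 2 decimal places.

16.06

Var(total) = 741.8 + 96.1856 = 837.986.
True-score variance = 483.87 + 96.1856 = 580.056, so reliability = 0.6922.
Error variance = 837.986 − 580.056 = 257.93; SEM = √257.93 = 16.06.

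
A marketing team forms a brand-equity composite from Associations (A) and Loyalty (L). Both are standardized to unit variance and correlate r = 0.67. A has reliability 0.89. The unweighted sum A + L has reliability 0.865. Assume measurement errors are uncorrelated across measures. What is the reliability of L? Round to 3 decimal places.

Var(A+L) = 2 + 2·0.67 = 3.340.
True-score variance = ρ_A + ρ_L + 2·0.67, so 0.865 = (0.89 + ρ_L + 1.34) / 3.340.
ρ_L = 0.865·3.340 − 0.89 − 1.34 = 0.659.

0.659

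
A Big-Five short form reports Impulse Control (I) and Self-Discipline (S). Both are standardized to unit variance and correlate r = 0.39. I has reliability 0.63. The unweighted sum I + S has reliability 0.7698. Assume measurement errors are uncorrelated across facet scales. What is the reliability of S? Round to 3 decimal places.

0.730

Var(I+S) = 2 + 2·0.39 = 2.780.
True-score variance = ρ_I + ρ_S + 2·0.39, so 0.7698 = (0.63 + ρ_S + 0.78) / 2.780.
ρ_S = 0.7698·2.780 − 0.63 − 0.78 = 0.730.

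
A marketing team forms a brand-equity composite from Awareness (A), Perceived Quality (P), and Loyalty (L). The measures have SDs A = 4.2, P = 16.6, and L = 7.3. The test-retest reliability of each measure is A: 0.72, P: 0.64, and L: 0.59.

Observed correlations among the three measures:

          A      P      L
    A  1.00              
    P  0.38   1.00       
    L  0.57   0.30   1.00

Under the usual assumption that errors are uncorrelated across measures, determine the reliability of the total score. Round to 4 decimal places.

Var(A+P+L) = 4.2² + 16.6² + 7.3² + 2·[4.2·16.6·0.38 + 4.2·7.3·0.57 + 16.6·7.3·0.30] = 346.49 + 160.648 = 507.138.
With uncorrelated errors the cross-covariances are all true-score covariance, so they carry over unchanged; only the diagonal terms shrink to ρᵢσᵢ².
True-score variance = [4.2²·0.72 + 16.6²·0.64 + 7.3²·0.59] + 160.648 = 220.5 + 160.648 = 381.148.
Reliability = 381.148 / 507.138 = 0.7516.

0.7516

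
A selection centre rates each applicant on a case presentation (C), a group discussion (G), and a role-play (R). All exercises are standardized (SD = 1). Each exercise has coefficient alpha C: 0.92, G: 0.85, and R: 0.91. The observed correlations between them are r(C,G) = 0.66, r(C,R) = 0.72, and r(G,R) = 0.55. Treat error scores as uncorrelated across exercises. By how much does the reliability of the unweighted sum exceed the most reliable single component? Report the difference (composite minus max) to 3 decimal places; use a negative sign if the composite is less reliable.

0.033

Var(sum) = 3 + 3.86 = 6.86; true-score variance = 2.68 + 3.86 = 6.54; composite reliability = 0.9534.
Max component reliability = 0.9200.
Difference = 0.9534 − 0.9200 = 0.033.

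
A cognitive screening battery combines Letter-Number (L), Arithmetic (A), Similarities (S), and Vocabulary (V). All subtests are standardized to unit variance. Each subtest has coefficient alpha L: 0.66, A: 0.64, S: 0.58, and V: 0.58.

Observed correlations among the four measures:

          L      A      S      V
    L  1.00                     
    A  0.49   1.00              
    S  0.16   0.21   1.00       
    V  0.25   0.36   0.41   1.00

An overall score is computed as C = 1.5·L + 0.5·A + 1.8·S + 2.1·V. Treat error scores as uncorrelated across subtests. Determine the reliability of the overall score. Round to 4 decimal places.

0.7683

Var(C) = 1.5² + 0.5² + 1.8² + 2.1² + 2·[0.75·0.49 + 2.7·0.16 + 3.15·0.25 + 0.9·0.21 + 1.05·0.36 + 3.78·0.41] = 10.15 + 7.4076 = 17.5576.
With uncorrelated errors the cross-covariances are all true-score covariance, so they carry over unchanged; only the diagonal terms shrink to ρᵢσᵢ².
True-score variance = [1.5²·0.66 + 0.5²·0.64 + 1.8²·0.58 + 2.1²·0.58] + 7.4076 = 6.082 + 7.4076 = 13.4896.
Reliability = 13.4896 / 17.5576 = 0.7683.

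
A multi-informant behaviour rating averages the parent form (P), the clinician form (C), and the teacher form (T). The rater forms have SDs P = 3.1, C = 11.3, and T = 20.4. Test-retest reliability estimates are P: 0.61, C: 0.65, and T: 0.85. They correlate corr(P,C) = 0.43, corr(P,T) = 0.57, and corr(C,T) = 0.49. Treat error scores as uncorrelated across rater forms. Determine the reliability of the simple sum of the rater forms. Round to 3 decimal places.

Var(P+C+T) = 3.1² + 11.3² + 20.4² + 2·[3.1·11.3·0.43 + 3.1·20.4·0.57 + 11.3·20.4·0.49] = 553.46 + 328.129 = 881.589.
With uncorrelated errors the cross-covariances are all true-score covariance, so they carry over unchanged; only the diagonal terms shrink to ρᵢσᵢ².
True-score variance = [3.1²·0.61 + 11.3²·0.65 + 20.4²·0.85] + 328.129 = 442.597 + 328.129 = 770.726.
Reliability = 770.726 / 881.589 = 0.874.

0.874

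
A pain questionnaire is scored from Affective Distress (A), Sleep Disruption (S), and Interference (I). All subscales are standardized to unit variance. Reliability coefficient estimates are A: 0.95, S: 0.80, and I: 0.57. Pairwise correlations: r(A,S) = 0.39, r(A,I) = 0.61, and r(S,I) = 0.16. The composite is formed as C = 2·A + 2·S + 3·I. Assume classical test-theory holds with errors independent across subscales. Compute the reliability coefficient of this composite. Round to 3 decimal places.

0.834

Var(C) = 2² + 2² + 3² + 2·[4·0.39 + 6·0.61 + 6·0.16] = 17 + 12.36 = 29.36.
Because errors are independent across components, Cov(Tᵢ,Tⱼ) = Cov(Xᵢ,Xⱼ); the off-diagonal part of the true-score variance is the same as above.
True-score variance = [2²·0.95 + 2²·0.80 + 3²·0.57] + 12.36 = 12.13 + 12.36 = 24.49.
Reliability = 24.49 / 29.36 = 0.834.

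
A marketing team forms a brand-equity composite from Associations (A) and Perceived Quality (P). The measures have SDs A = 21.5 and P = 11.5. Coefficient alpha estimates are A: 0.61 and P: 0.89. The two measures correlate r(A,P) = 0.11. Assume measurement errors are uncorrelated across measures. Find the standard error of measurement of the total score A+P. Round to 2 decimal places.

Var(total) = 594.5 + 54.395 = 648.895.
True-score variance = 399.675 + 54.395 = 454.07, so reliability = 0.6998.
Error variance = 648.895 − 454.07 = 194.825; SEM = √194.825 = 13.96.

13.96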